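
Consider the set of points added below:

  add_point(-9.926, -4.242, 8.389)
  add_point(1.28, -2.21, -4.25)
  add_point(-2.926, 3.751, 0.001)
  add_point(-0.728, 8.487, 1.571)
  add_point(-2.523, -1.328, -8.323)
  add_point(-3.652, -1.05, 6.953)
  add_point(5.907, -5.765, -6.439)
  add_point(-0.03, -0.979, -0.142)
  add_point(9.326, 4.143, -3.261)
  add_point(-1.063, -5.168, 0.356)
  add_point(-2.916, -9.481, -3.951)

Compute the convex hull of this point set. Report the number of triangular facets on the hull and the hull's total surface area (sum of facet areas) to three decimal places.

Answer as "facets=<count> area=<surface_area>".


Hull vertices (9/11): indices [0, 2, 3, 4, 5, 6, 8, 9, 10].

Facet areas (half cross-product norm):
  f1: (p4, p3, p8) → 75.9163
  f2: (p6, p4, p8) → 52.9821
  f3: (p5, p3, p0) → 29.3122
  f4: (p5, p3, p8) → 67.4808
  f5: (p5, p6, p8) → 89.3573
  f6: (p2, p3, p0) → 30.9896
  f7: (p2, p4, p0) → 64.0836
  f8: (p2, p4, p3) → 19.4820
  f9: (p10, p4, p0) → 69.6904
  f10: (p10, p6, p4) → 39.9885
  f11: (p9, p5, p0) → 28.7639
  f12: (p9, p5, p6) → 23.0299
  f13: (p9, p10, p0) → 36.5734
  f14: (p9, p10, p6) → 29.5885
Σ area = 657.238

Euler characteristic 9−21+14 = 2 ✓

facets=14 area=657.238


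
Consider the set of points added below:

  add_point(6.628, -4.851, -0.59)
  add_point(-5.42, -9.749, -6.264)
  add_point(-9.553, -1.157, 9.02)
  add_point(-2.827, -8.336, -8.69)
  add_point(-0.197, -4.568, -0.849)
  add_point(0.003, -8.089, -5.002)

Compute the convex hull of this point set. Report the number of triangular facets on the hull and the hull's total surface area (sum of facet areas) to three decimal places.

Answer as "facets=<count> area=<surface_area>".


facets=8 area=297.995

Points on the hull: [0, 1, 2, 3, 4, 5] (6 of 6).

Area of each hull facet:
  f1: (p1, p0, p2) → 121.5450
  f2: (p3, p1, p2) → 29.4462
  f3: (p5, p1, p0) → 8.5998
  f4: (p5, p3, p0) → 8.9044
  f5: (p5, p3, p1) → 8.8732
  f6: (p4, p0, p2) → 36.4292
  f7: (p4, p3, p2) → 54.6087
  f8: (p4, p3, p0) → 29.5879
Σ area = 297.995

Check V−E+F: 6 − 12 + 8 = 2.


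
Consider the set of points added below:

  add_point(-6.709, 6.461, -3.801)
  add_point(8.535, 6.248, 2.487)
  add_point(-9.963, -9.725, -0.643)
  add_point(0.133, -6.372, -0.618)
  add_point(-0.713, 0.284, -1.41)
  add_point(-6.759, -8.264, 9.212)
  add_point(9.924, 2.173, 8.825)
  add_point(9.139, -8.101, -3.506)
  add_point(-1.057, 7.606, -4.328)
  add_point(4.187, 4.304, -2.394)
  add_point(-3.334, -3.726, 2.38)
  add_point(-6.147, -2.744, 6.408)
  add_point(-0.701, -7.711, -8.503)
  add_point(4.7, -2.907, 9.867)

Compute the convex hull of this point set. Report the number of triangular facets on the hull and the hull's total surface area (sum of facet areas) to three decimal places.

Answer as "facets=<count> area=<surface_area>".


facets=18 area=1058.842

Extreme-point indices: [0, 1, 2, 5, 6, 7, 8, 9, 11, 12, 13] — 11 of 14 on the boundary.

Per-facet area ½‖(b−a)×(c−a)‖:
  f1: (p7, p12, p2) → 63.0099
  f2: (p7, p12, p8) → 87.4952
  f3: (p5, p11, p2) → 31.3418
  f4: (p5, p11, p6) → 50.6141
  f5: (p5, p7, p2) → 99.8736
  f6: (p0, p11, p6) → 116.6541
  f7: (p0, p11, p2) → 72.9601
  f8: (p0, p12, p2) → 93.7730
  f9: (p0, p12, p8) → 45.4934
  f10: (p1, p7, p6) → 58.6559
  f11: (p1, p0, p6) → 55.0787
  f12: (p1, p0, p8) → 23.9635
  f13: (p13, p7, p6) → 55.0088
  f14: (p13, p5, p6) → 17.5287
  f15: (p13, p5, p7) → 94.8384
  f16: (p9, p7, p8) → 29.0447
  f17: (p9, p1, p8) → 17.9809
  f18: (p9, p1, p7) → 45.5267
Σ area = 1058.842

Euler characteristic 11−27+18 = 2 ✓


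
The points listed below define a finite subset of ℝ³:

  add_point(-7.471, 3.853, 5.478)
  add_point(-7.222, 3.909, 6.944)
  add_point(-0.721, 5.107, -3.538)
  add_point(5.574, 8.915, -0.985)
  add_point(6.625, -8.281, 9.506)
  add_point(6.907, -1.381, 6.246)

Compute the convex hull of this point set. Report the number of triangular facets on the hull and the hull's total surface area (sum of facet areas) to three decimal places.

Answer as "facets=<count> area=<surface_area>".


Extreme-point indices: [0, 1, 2, 3, 4, 5] — 6 of 6 on the boundary.

Triangle areas on the boundary:
  f1: (p2, p3, p0) → 42.4274
  f2: (p4, p2, p0) → 105.6018
  f3: (p4, p3, p5) → 10.6517
  f4: (p4, p2, p3) → 76.8855
  f5: (p1, p3, p0) → 11.0761
  f6: (p1, p3, p5) → 89.2384
  f7: (p1, p4, p0) → 13.4686
  f8: (p1, p4, p5) → 55.6498
Σ area = 404.999

Euler characteristic 6−12+8 = 2 ✓

facets=8 area=404.999


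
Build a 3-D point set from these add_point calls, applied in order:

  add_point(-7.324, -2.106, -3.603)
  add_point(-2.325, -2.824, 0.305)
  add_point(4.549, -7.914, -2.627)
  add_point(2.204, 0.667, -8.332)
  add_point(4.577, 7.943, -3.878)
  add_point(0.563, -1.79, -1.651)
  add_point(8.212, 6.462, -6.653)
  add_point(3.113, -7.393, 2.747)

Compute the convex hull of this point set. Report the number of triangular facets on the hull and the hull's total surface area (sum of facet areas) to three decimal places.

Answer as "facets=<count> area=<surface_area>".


Extreme-point indices: [0, 1, 2, 3, 4, 6, 7] — 7 of 8 on the boundary.

Triangle areas on the boundary:
  f1: (p7, p2, p0) → 36.2726
  f2: (p7, p2, p6) → 41.8300
  f3: (p4, p7, p6) → 40.3032
  f4: (p3, p2, p0) → 56.3173
  f5: (p3, p2, p6) → 43.0620
  f6: (p3, p4, p0) → 47.4414
  f7: (p3, p4, p6) → 20.0081
  f8: (p1, p7, p0) → 13.2255
  f9: (p1, p4, p0) → 42.6460
  f10: (p1, p4, p7) → 49.3340
Σ area = 390.440

Check V−E+F: 7 − 15 + 10 = 2.

facets=10 area=390.440


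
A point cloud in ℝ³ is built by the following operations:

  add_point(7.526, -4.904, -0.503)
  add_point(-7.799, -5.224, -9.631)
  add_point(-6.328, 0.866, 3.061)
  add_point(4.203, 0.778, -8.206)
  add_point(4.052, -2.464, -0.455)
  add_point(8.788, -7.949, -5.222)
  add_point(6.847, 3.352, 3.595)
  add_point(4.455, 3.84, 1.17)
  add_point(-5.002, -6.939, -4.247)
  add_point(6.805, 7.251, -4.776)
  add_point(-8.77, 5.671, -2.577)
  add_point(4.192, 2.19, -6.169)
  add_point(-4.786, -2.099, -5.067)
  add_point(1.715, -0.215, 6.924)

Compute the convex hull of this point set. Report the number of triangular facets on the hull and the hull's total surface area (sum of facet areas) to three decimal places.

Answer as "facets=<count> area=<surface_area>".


10 of the 14 inputs are extreme points: [0, 1, 2, 3, 5, 6, 8, 9, 10, 13].

Triangle areas on the boundary:
  f1: (p1, p9, p10) → 102.6594
  f2: (p6, p9, p10) → 72.0071
  f3: (p6, p13, p10) → 54.2556
  f4: (p6, p9, p5) → 65.1188
  f5: (p3, p9, p5) → 36.1704
  f6: (p3, p1, p5) → 69.4102
  f7: (p3, p1, p9) → 36.6919
  f8: (p2, p13, p10) → 26.1804
  f9: (p2, p1, p10) → 50.2062
  f10: (p8, p13, p5) → 94.4929
  f11: (p8, p1, p5) → 40.0281
  f12: (p8, p2, p13) → 48.2027
  f13: (p8, p2, p1) → 32.0912
  f14: (p0, p13, p5) → 10.7786
  f15: (p0, p6, p5) → 13.9185
  f16: (p0, p6, p13) → 32.1372
Σ area = 784.349

Euler characteristic 10−24+16 = 2 ✓

facets=16 area=784.349


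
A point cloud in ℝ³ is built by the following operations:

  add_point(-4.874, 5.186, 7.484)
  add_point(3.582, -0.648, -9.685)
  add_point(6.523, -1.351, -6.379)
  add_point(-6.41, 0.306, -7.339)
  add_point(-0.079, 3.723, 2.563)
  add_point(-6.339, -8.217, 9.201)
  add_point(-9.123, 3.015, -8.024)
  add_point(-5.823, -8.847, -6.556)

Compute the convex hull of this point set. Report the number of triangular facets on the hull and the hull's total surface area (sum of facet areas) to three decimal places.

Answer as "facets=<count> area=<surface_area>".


Points on the hull: [0, 1, 2, 4, 5, 6, 7] (7 of 8).

Triangle areas on the boundary:
  f1: (p5, p7, p6) → 97.5721
  f2: (p5, p7, p2) → 113.9518
  f3: (p0, p5, p6) → 110.1801
  f4: (p1, p7, p6) → 71.4607
  f5: (p1, p7, p2) → 28.2314
  f6: (p4, p5, p2) → 89.5878
  f7: (p4, p0, p5) → 47.6952
  f8: (p4, p1, p2) → 27.1730
  f9: (p4, p0, p6) → 48.7262
  f10: (p4, p1, p6) → 79.9182
Σ area = 714.497

Check V−E+F: 7 − 15 + 10 = 2.

facets=10 area=714.497


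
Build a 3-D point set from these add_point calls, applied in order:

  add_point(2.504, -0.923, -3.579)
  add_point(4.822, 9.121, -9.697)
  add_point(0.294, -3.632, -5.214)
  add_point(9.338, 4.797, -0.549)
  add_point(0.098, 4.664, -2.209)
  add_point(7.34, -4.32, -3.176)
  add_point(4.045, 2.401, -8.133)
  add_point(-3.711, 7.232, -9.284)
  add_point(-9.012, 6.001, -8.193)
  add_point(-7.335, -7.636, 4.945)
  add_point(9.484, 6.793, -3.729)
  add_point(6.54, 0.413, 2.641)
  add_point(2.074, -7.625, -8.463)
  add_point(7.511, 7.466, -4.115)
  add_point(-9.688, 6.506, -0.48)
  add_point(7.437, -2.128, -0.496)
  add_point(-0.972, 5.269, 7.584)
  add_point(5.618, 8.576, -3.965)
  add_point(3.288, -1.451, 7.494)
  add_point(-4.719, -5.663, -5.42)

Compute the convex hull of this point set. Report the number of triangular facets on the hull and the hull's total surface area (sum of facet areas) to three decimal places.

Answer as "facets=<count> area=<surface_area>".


facets=26 area=1053.815

15 of the 20 inputs are extreme points: [1, 3, 5, 7, 8, 9, 10, 11, 12, 14, 15, 16, 17, 18, 19].

Area of each hull facet:
  f1: (p16, p9, p14) → 81.8621
  f2: (p18, p16, p9) → 49.9157
  f3: (p19, p12, p9) → 35.1327
  f4: (p5, p12, p9) → 65.9864
  f5: (p5, p18, p9) → 73.8643
  f6: (p5, p15, p18) → 10.8613
  f7: (p5, p12, p10) → 40.3694
  f8: (p17, p16, p14) → 79.3344
  f9: (p17, p16, p10) → 27.9698
  f10: (p1, p12, p10) → 65.2831
  f11: (p1, p7, p12) → 69.0494
  f12: (p1, p17, p10) → 12.0942
  f13: (p1, p7, p14) → 37.3215
  f14: (p1, p17, p14) → 45.8007
  f15: (p8, p7, p12) → 43.9311
  f16: (p8, p19, p12) → 43.8959
  f17: (p8, p7, p14) → 20.7676
  f18: (p8, p9, p14) → 57.1162
  f19: (p8, p19, p9) → 66.1836
  f20: (p3, p16, p10) → 20.8524
  f21: (p3, p18, p16) → 46.4891
  f22: (p3, p5, p10) → 17.4966
  f23: (p3, p5, p15) → 9.8360
  f24: (p11, p15, p18) → 10.7632
  f25: (p11, p3, p18) → 9.0417
  f26: (p11, p3, p15) → 12.5968
Σ area = 1053.815

Check V−E+F: 15 − 39 + 26 = 2.


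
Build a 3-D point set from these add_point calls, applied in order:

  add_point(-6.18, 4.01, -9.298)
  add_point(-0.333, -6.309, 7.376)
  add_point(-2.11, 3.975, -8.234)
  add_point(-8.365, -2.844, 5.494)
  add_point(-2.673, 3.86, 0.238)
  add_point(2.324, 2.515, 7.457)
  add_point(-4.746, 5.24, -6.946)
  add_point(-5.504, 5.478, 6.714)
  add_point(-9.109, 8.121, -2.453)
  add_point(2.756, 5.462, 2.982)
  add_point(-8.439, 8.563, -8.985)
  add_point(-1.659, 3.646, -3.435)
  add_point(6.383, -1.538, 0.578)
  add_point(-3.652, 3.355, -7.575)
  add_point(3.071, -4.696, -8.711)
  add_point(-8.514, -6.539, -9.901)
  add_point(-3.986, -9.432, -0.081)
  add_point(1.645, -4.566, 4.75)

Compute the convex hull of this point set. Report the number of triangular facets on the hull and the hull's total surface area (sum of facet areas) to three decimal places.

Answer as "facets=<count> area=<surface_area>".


facets=22 area=950.420

Points on the hull: [0, 1, 2, 3, 5, 7, 8, 9, 10, 12, 14, 15, 16] (13 of 18).

Triangle areas on the boundary:
  f1: (p9, p7, p8) → 46.1686
  f2: (p9, p2, p12) → 49.7891
  f3: (p14, p2, p12) → 51.8411
  f4: (p14, p15, p16) → 59.0799
  f5: (p14, p0, p15) → 59.2686
  f6: (p14, p1, p12) → 53.7704
  f7: (p14, p1, p16) → 52.3948
  f8: (p10, p9, p8) → 41.4054
  f9: (p10, p9, p2) → 45.5658
  f10: (p10, p15, p8) → 49.7847
  f11: (p10, p0, p15) → 17.2624
  f12: (p10, p14, p2) → 16.5164
  f13: (p10, p14, p0) → 11.7377
  f14: (p3, p1, p16) → 36.1988
  f15: (p3, p1, p7) → 39.7068
  f16: (p3, p15, p16) → 53.5823
  f17: (p3, p15, p8) → 99.2423
  f18: (p3, p7, p8) → 45.3035
  f19: (p5, p9, p7) → 22.1649
  f20: (p5, p1, p7) → 38.6291
  f21: (p5, p9, p12) → 21.7609
  f22: (p5, p1, p12) → 39.2466
Σ area = 950.420

Euler: V−E+F = 13−33+22 = 2.


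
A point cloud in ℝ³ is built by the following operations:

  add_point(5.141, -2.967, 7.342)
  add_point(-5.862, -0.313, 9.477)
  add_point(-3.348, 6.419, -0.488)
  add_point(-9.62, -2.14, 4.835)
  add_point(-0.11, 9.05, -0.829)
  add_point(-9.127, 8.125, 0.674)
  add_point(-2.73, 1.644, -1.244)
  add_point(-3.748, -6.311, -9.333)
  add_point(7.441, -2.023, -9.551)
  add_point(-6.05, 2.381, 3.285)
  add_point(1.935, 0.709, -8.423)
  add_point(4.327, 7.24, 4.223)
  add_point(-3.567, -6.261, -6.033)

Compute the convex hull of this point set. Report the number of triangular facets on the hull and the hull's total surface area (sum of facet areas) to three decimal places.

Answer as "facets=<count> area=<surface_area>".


facets=16 area=864.722

Points on the hull: [0, 1, 3, 4, 5, 7, 8, 10, 11, 12] (10 of 13).

Facet areas (half cross-product norm):
  f1: (p5, p7, p3) → 87.5933
  f2: (p11, p4, p8) → 55.4707
  f3: (p11, p0, p8) → 86.2409
  f4: (p11, p5, p4) → 28.0544
  f5: (p12, p7, p8) → 19.7918
  f6: (p12, p0, p8) → 95.2602
  f7: (p12, p7, p3) → 12.7770
  f8: (p12, p0, p3) → 92.6337
  f9: (p10, p7, p8) → 27.8173
  f10: (p10, p5, p7) → 73.1929
  f11: (p10, p4, p8) → 28.7944
  f12: (p10, p5, p4) → 51.4897
  f13: (p1, p5, p3) → 34.6178
  f14: (p1, p11, p5) → 77.6974
  f15: (p1, p0, p3) → 33.4222
  f16: (p1, p11, p0) → 59.8679
Σ area = 864.722

Check V−E+F: 10 − 24 + 16 = 2.


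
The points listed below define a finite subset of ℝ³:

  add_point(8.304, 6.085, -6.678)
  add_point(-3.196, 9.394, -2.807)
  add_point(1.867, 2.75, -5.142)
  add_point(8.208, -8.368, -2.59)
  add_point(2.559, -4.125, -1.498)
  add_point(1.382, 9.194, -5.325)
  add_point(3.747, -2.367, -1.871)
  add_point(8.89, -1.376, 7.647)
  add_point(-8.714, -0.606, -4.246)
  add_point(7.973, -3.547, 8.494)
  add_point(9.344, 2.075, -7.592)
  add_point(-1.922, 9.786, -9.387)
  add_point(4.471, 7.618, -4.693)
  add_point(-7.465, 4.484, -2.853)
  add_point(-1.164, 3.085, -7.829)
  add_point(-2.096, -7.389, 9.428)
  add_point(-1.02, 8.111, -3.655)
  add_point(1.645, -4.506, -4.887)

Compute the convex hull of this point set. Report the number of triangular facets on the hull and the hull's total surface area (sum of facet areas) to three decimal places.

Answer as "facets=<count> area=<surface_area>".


Points on the hull: [0, 1, 3, 5, 7, 8, 9, 10, 11, 12, 13, 14, 15, 17] (14 of 18).

Facet areas (half cross-product norm):
  f1: (p15, p3, p8) → 124.1153
  f2: (p17, p3, p8) → 16.7518
  f3: (p17, p3, p10) → 40.6067
  f4: (p13, p15, p8) → 44.9662
  f5: (p13, p1, p15) → 55.5909
  f6: (p13, p11, p8) → 24.3432
  f7: (p13, p11, p1) → 21.5540
  f8: (p7, p1, p15) → 119.3560
  f9: (p7, p3, p10) → 71.3382
  f10: (p14, p17, p10) → 41.3354
  f11: (p14, p11, p10) → 35.7529
  f12: (p14, p17, p8) → 38.3711
  f13: (p14, p11, p8) → 29.1271
  f14: (p0, p7, p10) → 33.1555
  f15: (p0, p11, p10) → 20.8060
  f16: (p9, p15, p3) → 65.3238
  f17: (p9, p7, p3) → 15.1316
  f18: (p9, p7, p15) → 9.9574
  f19: (p12, p0, p7) → 36.2742
  f20: (p5, p7, p1) → 47.9092
  f21: (p5, p12, p7) → 21.6259
  f22: (p5, p11, p1) → 13.5456
  f23: (p5, p0, p11) → 17.8915
  f24: (p5, p12, p0) → 4.7871
Σ area = 949.617

Euler: V−E+F = 14−36+24 = 2.

facets=24 area=949.617


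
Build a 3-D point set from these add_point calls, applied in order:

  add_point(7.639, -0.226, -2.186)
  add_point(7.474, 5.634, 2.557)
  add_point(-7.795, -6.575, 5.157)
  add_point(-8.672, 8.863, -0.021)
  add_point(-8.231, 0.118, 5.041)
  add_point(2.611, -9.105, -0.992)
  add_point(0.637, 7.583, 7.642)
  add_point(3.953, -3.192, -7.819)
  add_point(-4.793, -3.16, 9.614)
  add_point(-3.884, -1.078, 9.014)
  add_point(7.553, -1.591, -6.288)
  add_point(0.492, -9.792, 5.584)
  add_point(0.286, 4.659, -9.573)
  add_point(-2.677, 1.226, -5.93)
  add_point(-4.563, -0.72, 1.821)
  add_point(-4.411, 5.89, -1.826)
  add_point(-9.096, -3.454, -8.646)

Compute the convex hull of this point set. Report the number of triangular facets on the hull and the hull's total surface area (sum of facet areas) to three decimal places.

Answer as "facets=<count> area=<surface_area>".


Hull vertices (13/17): indices [0, 1, 2, 3, 4, 5, 6, 7, 8, 10, 11, 12, 16].

Per-facet area ½‖(b−a)×(c−a)‖:
  f1: (p6, p8, p3) → 73.1503
  f2: (p12, p3, p16) → 80.3228
  f3: (p11, p6, p8) → 54.5869
  f4: (p4, p3, p16) → 69.0435
  f5: (p4, p8, p3) → 20.0205
  f6: (p7, p12, p16) → 52.7633
  f7: (p1, p6, p3) → 51.2195
  f8: (p1, p12, p3) → 93.1358
  f9: (p1, p11, p0) → 52.9529
  f10: (p1, p11, p6) → 73.3342
  f11: (p2, p11, p16) → 61.8109
  f12: (p2, p11, p8) → 27.2096
  f13: (p2, p4, p16) → 46.2503
  f14: (p2, p4, p8) → 18.5874
  f15: (p10, p7, p12) → 18.6113
  f16: (p10, p1, p0) → 8.8060
  f17: (p10, p1, p12) → 57.2569
  f18: (p5, p10, p7) → 19.2018
  f19: (p5, p11, p16) → 50.2630
  f20: (p5, p7, p16) → 59.3278
  f21: (p5, p11, p0) → 33.4752
  f22: (p5, p10, p0) → 21.8789
Σ area = 1043.209

Euler characteristic 13−33+22 = 2 ✓

facets=22 area=1043.209


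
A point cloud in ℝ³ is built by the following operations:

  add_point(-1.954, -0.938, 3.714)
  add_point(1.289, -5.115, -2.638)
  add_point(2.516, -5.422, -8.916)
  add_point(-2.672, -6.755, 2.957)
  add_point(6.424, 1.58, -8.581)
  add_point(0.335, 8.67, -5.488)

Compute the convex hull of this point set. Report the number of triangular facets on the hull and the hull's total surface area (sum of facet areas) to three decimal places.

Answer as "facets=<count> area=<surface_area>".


6 of the 6 inputs are extreme points: [0, 1, 2, 3, 4, 5].

Facet areas (half cross-product norm):
  f1: (p2, p5, p3) → 94.0590
  f2: (p2, p5, p4) → 37.1467
  f3: (p0, p5, p3) → 30.8526
  f4: (p0, p5, p4) → 65.1891
  f5: (p1, p2, p3) → 10.9410
  f6: (p1, p2, p4) → 25.6976
  f7: (p1, p0, p3) → 20.4257
  f8: (p1, p0, p4) → 40.5494
Σ area = 324.861

Euler: V−E+F = 6−12+8 = 2.

facets=8 area=324.861


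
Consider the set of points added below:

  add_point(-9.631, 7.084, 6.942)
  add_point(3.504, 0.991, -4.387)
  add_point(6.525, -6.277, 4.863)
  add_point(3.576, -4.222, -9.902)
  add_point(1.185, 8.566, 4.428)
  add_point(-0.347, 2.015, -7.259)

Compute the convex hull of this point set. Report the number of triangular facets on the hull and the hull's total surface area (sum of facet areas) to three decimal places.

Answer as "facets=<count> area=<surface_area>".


facets=8 area=529.289

Extreme-point indices: [0, 1, 2, 3, 4, 5] — 6 of 6 on the boundary.

Triangle areas on the boundary:
  f1: (p4, p2, p0) → 86.6758
  f2: (p3, p2, p0) → 158.5287
  f3: (p5, p4, p0) → 75.5195
  f4: (p5, p3, p0) → 44.9120
  f5: (p1, p4, p2) → 71.3103
  f6: (p1, p3, p2) → 45.6330
  f7: (p1, p5, p4) → 28.7858
  f8: (p1, p5, p3) → 17.9241
Σ area = 529.289

Euler: V−E+F = 6−12+8 = 2.


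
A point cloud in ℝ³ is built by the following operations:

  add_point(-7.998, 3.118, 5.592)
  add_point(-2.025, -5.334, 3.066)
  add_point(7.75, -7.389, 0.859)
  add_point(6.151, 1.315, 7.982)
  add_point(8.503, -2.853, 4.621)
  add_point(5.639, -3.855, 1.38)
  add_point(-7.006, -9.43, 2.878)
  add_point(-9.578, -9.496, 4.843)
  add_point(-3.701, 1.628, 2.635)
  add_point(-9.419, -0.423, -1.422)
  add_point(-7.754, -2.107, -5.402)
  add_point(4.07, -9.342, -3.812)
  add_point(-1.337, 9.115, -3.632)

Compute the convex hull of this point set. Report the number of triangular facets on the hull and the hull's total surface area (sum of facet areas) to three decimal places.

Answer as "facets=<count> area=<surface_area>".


facets=16 area=819.838

10 of the 13 inputs are extreme points: [0, 2, 3, 4, 6, 7, 9, 10, 11, 12].

Area of each hull facet:
  f1: (p11, p10, p12) → 91.0177
  f2: (p6, p10, p7) → 16.3289
  f3: (p6, p11, p7) → 2.2967
  f4: (p6, p11, p10) → 67.5873
  f5: (p2, p12, p4) → 51.5420
  f6: (p2, p11, p12) → 59.5887
  f7: (p2, p4, p7) → 53.0484
  f8: (p2, p11, p7) → 50.3253
  f9: (p3, p12, p4) → 46.0667
  f10: (p3, p0, p12) → 87.7912
  f11: (p3, p4, p7) → 55.7874
  f12: (p3, p0, p7) → 92.0830
  f13: (p9, p10, p12) → 29.2347
  f14: (p9, p0, p12) → 48.4514
  f15: (p9, p10, p7) → 25.0480
  f16: (p9, p0, p7) → 43.6402
Σ area = 819.838

Euler: V−E+F = 10−24+16 = 2.


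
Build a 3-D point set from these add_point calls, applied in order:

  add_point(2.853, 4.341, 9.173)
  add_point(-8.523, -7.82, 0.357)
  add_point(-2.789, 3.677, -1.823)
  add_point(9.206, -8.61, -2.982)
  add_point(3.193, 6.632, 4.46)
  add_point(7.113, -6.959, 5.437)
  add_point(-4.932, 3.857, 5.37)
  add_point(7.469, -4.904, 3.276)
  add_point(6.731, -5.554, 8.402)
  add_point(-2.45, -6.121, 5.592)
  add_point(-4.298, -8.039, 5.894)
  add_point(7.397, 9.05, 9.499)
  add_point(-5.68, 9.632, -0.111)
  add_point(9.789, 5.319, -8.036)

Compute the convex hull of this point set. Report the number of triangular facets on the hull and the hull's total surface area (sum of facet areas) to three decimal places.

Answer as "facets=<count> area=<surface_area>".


facets=16 area=1078.377

10 of the 14 inputs are extreme points: [0, 1, 3, 5, 6, 8, 10, 11, 12, 13].

Triangle areas on the boundary:
  f1: (p12, p13, p1) → 157.7792
  f2: (p11, p12, p13) → 130.4028
  f3: (p3, p13, p1) → 133.6456
  f4: (p3, p11, p13) → 132.7457
  f5: (p6, p12, p1) → 49.4027
  f6: (p6, p11, p12) → 55.9739
  f7: (p8, p3, p11) → 83.8153
  f8: (p5, p8, p3) → 3.9480
  f9: (p10, p6, p1) → 41.3442
  f10: (p10, p5, p8) → 18.8292
  f11: (p10, p3, p1) → 56.1950
  f12: (p10, p5, p3) → 48.9607
  f13: (p0, p8, p11) → 31.7026
  f14: (p0, p10, p8) → 61.1612
  f15: (p0, p6, p11) → 20.7361
  f16: (p0, p10, p6) → 51.7352
Σ area = 1078.377

Euler characteristic 10−24+16 = 2 ✓


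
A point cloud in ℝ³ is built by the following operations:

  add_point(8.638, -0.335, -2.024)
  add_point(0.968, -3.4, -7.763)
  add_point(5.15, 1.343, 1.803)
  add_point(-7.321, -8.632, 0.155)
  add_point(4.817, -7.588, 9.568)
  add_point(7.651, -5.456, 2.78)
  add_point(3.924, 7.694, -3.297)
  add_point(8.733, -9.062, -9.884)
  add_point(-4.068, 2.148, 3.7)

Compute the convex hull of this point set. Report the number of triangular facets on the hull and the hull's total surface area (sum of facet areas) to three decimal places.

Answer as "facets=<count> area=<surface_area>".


facets=14 area=746.901

9 of the 9 inputs are extreme points: [0, 1, 2, 3, 4, 5, 6, 7, 8].

Triangle areas on the boundary:
  f1: (p4, p7, p3) → 136.9644
  f2: (p8, p4, p3) → 80.5560
  f3: (p8, p4, p6) → 85.6038
  f4: (p1, p7, p3) → 56.3959
  f5: (p1, p6, p7) → 55.3726
  f6: (p1, p8, p3) → 69.0453
  f7: (p1, p8, p6) → 68.7121
  f8: (p0, p6, p7) → 46.1527
  f9: (p5, p4, p7) → 30.0900
  f10: (p5, p0, p7) → 41.4998
  f11: (p5, p0, p4) → 14.1685
  f12: (p2, p4, p6) → 8.8136
  f13: (p2, p0, p6) → 22.3001
  f14: (p2, p0, p4) → 31.2263
Σ area = 746.901

Euler: V−E+F = 9−21+14 = 2.


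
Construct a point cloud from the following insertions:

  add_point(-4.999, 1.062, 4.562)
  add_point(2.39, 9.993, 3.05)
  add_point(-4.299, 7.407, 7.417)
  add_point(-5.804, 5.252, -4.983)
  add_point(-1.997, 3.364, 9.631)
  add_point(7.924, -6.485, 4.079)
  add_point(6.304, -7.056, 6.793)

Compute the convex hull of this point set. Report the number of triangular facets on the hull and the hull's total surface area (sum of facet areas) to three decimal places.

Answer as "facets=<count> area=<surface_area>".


facets=10 area=469.548

Points on the hull: [0, 1, 2, 3, 4, 5, 6] (7 of 7).

Triangle areas on the boundary:
  f1: (p1, p5, p3) → 107.3990
  f2: (p2, p1, p3) → 49.6090
  f3: (p2, p4, p1) → 21.5014
  f4: (p0, p2, p3) → 36.5507
  f5: (p0, p2, p4) → 15.6854
  f6: (p6, p0, p4) → 42.5488
  f7: (p6, p1, p5) → 27.9173
  f8: (p6, p4, p1) → 69.9358
  f9: (p6, p5, p3) → 32.1343
  f10: (p6, p0, p3) → 66.2662
Σ area = 469.548

Euler characteristic 7−15+10 = 2 ✓


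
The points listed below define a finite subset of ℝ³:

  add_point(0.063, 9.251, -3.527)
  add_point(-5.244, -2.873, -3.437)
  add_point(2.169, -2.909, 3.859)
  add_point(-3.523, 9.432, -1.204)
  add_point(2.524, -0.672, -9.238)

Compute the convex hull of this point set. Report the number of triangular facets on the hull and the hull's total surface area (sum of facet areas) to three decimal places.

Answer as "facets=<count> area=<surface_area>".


facets=6 area=302.070

Points on the hull: [0, 1, 2, 3, 4] (5 of 5).

Per-facet area ½‖(b−a)×(c−a)‖:
  f1: (p3, p4, p1) → 61.2265
  f2: (p2, p4, p1) → 51.1428
  f3: (p2, p3, p1) → 64.0746
  f4: (p0, p3, p4) → 22.0080
  f5: (p0, p2, p4) → 73.0884
  f6: (p0, p2, p3) → 30.5296
Σ area = 302.070

Euler characteristic 5−9+6 = 2 ✓


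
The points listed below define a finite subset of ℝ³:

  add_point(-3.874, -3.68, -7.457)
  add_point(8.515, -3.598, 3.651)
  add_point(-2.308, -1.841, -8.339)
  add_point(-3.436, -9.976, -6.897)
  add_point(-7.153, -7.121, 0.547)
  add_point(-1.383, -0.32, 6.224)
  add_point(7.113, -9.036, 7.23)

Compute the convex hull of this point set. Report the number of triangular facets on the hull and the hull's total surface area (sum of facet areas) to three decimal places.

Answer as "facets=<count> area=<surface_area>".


facets=10 area=470.803

Hull vertices (7/7): indices [0, 1, 2, 3, 4, 5, 6].

Facet areas (half cross-product norm):
  f1: (p2, p5, p4) → 59.9702
  f2: (p2, p5, p1) → 77.0018
  f3: (p3, p2, p1) → 67.0438
  f4: (p6, p5, p4) → 64.5213
  f5: (p6, p5, p1) → 35.6620
  f6: (p6, p3, p4) → 69.6628
  f7: (p6, p3, p1) → 56.7550
  f8: (p0, p2, p4) → 7.5814
  f9: (p0, p3, p4) → 26.7778
  f10: (p0, p3, p2) → 5.8266
Σ area = 470.803

Check V−E+F: 7 − 15 + 10 = 2.


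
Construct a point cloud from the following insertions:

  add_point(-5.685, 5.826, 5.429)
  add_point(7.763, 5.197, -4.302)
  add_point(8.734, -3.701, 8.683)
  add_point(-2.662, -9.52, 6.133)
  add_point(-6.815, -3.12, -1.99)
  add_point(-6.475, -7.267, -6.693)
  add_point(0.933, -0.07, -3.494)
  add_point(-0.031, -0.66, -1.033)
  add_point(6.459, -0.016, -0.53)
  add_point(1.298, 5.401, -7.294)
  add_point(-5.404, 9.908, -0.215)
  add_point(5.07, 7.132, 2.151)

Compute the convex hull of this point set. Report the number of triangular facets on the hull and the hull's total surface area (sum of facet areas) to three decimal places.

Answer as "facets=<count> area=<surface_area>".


Hull vertices (10/12): indices [0, 1, 2, 3, 4, 5, 8, 9, 10, 11].

Area of each hull facet:
  f1: (p5, p10, p4) → 27.6784
  f2: (p5, p9, p10) → 79.8748
  f3: (p0, p10, p4) → 40.6224
  f4: (p11, p0, p2) → 74.5105
  f5: (p11, p0, p10) → 37.0981
  f6: (p1, p5, p9) → 47.7851
  f7: (p1, p11, p2) → 47.4384
  f8: (p1, p9, p10) → 36.4901
  f9: (p1, p11, p10) → 39.1779
  f10: (p3, p0, p4) → 64.9499
  f11: (p3, p0, p2) → 98.6344
  f12: (p3, p5, p4) → 34.6120
  f13: (p3, p5, p2) → 82.7166
  f14: (p8, p5, p2) → 76.1306
  f15: (p8, p1, p2) → 21.6019
  f16: (p8, p1, p5) → 50.3167
Σ area = 859.638

Euler characteristic 10−24+16 = 2 ✓

facets=16 area=859.638


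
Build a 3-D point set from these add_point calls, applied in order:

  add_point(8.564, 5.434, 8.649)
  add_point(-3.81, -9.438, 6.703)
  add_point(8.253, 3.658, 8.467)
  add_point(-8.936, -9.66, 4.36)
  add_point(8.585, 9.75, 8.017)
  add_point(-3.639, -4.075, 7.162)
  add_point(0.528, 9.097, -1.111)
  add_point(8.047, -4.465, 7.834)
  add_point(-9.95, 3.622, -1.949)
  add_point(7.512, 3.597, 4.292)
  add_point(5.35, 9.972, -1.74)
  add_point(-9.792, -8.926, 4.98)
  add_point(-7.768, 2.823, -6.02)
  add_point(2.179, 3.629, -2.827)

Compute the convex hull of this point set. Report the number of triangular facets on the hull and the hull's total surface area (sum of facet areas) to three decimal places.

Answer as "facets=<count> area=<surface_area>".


Points on the hull: [0, 1, 3, 4, 5, 6, 7, 8, 9, 10, 11, 12, 13] (13 of 14).

Triangle areas on the boundary:
  f1: (p5, p4, p8) → 124.1788
  f2: (p6, p4, p8) → 54.1616
  f3: (p6, p10, p4) → 24.9744
  f4: (p12, p6, p8) → 26.7352
  f5: (p12, p6, p10) → 18.9160
  f6: (p9, p10, p4) → 32.0640
  f7: (p9, p7, p4) → 26.6069
  f8: (p9, p7, p10) → 14.9563
  f9: (p11, p5, p8) → 53.8248
  f10: (p11, p12, p8) → 32.3919
  f11: (p11, p12, p3) → 10.4369
  f12: (p0, p7, p4) → 4.9934
  f13: (p0, p5, p4) → 27.2367
  f14: (p0, p5, p7) → 58.2264
  f15: (p13, p7, p10) → 51.3497
  f16: (p13, p12, p10) → 31.7836
  f17: (p13, p7, p3) → 123.4838
  f18: (p13, p12, p3) → 85.0809
  f19: (p1, p5, p7) → 31.5357
  f20: (p1, p11, p5) → 16.8125
  f21: (p1, p7, p3) → 16.8508
  f22: (p1, p11, p3) → 3.3540
Σ area = 869.954

Euler: V−E+F = 13−33+22 = 2.

facets=22 area=869.954


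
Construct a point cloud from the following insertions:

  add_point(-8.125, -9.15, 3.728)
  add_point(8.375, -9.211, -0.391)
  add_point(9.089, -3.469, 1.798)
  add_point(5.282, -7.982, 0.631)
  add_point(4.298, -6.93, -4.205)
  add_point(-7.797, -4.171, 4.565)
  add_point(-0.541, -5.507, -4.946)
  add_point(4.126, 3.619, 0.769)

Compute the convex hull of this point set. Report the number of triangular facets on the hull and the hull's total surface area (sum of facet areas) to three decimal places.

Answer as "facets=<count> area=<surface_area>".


7 of the 8 inputs are extreme points: [0, 1, 2, 4, 5, 6, 7].

Facet areas (half cross-product norm):
  f1: (p1, p2, p0) → 52.5909
  f2: (p5, p2, p0) → 43.1931
  f3: (p5, p7, p2) → 64.2182
  f4: (p5, p6, p0) → 29.8305
  f5: (p5, p6, p7) → 68.7157
  f6: (p4, p6, p0) → 28.1329
  f7: (p4, p1, p0) → 44.2902
  f8: (p4, p6, p7) → 29.1040
  f9: (p4, p7, p2) → 36.6033
  f10: (p4, p1, p2) → 18.6322
Σ area = 415.311

Euler: V−E+F = 7−15+10 = 2.

facets=10 area=415.311


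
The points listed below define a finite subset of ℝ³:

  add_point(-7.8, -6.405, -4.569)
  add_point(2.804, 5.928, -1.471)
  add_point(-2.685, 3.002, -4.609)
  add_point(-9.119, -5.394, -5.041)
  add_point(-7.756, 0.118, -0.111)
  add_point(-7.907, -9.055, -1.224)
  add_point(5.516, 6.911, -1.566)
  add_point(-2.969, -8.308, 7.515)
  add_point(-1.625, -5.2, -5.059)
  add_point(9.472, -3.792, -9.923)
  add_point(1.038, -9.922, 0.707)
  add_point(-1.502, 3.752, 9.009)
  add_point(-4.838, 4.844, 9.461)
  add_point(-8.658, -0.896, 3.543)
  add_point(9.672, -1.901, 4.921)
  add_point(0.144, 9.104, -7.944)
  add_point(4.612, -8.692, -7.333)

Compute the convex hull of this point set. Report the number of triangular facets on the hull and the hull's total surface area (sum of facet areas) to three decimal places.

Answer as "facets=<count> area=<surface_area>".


facets=24 area=1111.649

Points on the hull: [0, 3, 4, 5, 6, 7, 9, 10, 11, 12, 13, 14, 15, 16] (14 of 17).

Triangle areas on the boundary:
  f1: (p9, p15, p3) → 131.6416
  f2: (p4, p15, p3) → 52.6643
  f3: (p4, p12, p15) → 78.9905
  f4: (p6, p12, p15) → 65.1112
  f5: (p6, p9, p14) → 77.7973
  f6: (p6, p9, p15) → 60.8255
  f7: (p13, p7, p12) → 46.1065
  f8: (p13, p4, p3) → 13.5441
  f9: (p13, p4, p12) → 16.5958
  f10: (p5, p13, p3) → 24.9357
  f11: (p5, p13, p7) → 42.3192
  f12: (p10, p7, p14) → 50.3330
  f13: (p10, p5, p7) → 35.0439
  f14: (p11, p6, p14) → 68.7587
  f15: (p11, p6, p12) → 19.5607
  f16: (p11, p7, p14) → 75.2459
  f17: (p11, p7, p12) → 21.1930
  f18: (p0, p5, p3) → 3.0595
  f19: (p16, p9, p14) → 53.3240
  f20: (p16, p10, p14) → 55.4898
  f21: (p16, p10, p5) → 40.1012
  f22: (p16, p0, p5) → 27.4843
  f23: (p16, p9, p3) → 44.5199
  f24: (p16, p0, p3) → 7.0035
Σ area = 1111.649

Euler characteristic 14−36+24 = 2 ✓


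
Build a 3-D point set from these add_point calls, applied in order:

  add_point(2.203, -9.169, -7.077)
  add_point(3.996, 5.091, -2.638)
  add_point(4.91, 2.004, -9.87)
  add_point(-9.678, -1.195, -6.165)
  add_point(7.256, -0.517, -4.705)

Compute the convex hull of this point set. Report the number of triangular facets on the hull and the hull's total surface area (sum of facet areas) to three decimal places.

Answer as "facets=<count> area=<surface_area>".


Extreme-point indices: [0, 1, 2, 3, 4] — 5 of 5 on the boundary.

Area of each hull facet:
  f1: (p2, p0, p3) → 80.3360
  f2: (p2, p0, p4) → 31.9383
  f3: (p1, p0, p3) → 96.4510
  f4: (p1, p0, p4) → 29.7846
  f5: (p1, p2, p3) → 58.9966
  f6: (p1, p2, p4) → 20.3883
Σ area = 317.895

Euler: V−E+F = 5−9+6 = 2.

facets=6 area=317.895


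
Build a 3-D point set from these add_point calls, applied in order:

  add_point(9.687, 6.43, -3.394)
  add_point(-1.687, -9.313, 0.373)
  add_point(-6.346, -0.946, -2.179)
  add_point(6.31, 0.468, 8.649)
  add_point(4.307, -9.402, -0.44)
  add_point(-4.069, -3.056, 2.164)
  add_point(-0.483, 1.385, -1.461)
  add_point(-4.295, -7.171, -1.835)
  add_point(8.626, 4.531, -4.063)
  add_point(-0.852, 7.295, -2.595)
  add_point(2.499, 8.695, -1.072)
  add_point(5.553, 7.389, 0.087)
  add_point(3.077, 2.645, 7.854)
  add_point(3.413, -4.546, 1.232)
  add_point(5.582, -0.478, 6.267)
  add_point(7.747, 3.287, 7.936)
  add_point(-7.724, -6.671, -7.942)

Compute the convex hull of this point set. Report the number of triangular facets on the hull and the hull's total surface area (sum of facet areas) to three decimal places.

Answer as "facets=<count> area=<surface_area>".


Points on the hull: [0, 1, 2, 3, 4, 5, 7, 8, 9, 10, 11, 12, 15, 16] (14 of 17).

Triangle areas on the boundary:
  f1: (p9, p0, p16) → 82.6387
  f2: (p8, p0, p16) → 10.1710
  f3: (p8, p4, p16) → 108.3075
  f4: (p8, p4, p0) → 9.3692
  f5: (p1, p4, p16) → 28.4594
  f6: (p1, p3, p4) → 40.9917
  f7: (p5, p1, p3) → 43.9052
  f8: (p15, p4, p0) → 89.6823
  f9: (p15, p3, p4) → 18.3673
  f10: (p2, p9, p16) → 31.3467
  f11: (p2, p5, p16) → 20.4688
  f12: (p7, p1, p16) → 7.9020
  f13: (p7, p5, p16) → 16.5107
  f14: (p7, p5, p1) → 11.5758
  f15: (p10, p9, p0) → 12.8688
  f16: (p12, p2, p9) → 59.0061
  f17: (p12, p2, p5) → 24.8287
  f18: (p12, p10, p9) → 20.9679
  f19: (p12, p10, p15) → 25.4548
  f20: (p12, p5, p3) → 20.0195
  f21: (p12, p15, p3) → 6.3685
  f22: (p11, p15, p0) → 23.9946
  f23: (p11, p10, p0) → 8.3060
  f24: (p11, p10, p15) → 12.0699
Σ area = 733.581

Euler characteristic 14−36+24 = 2 ✓

facets=24 area=733.581


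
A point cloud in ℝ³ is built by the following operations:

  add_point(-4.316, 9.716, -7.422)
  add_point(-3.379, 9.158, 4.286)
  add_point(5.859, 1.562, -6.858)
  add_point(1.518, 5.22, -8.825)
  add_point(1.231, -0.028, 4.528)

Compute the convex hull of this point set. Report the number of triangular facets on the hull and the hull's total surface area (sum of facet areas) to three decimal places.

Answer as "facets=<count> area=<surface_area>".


Points on the hull: [0, 1, 2, 3, 4] (5 of 5).

Per-facet area ½‖(b−a)×(c−a)‖:
  f1: (p3, p4, p0) → 53.7741
  f2: (p3, p4, p2) → 37.0056
  f3: (p1, p4, p0) → 60.1313
  f4: (p1, p4, p2) → 63.6737
  f5: (p1, p3, p0) → 43.8795
  f6: (p1, p3, p2) → 43.3946
Σ area = 301.859

Euler characteristic 5−9+6 = 2 ✓

facets=6 area=301.859


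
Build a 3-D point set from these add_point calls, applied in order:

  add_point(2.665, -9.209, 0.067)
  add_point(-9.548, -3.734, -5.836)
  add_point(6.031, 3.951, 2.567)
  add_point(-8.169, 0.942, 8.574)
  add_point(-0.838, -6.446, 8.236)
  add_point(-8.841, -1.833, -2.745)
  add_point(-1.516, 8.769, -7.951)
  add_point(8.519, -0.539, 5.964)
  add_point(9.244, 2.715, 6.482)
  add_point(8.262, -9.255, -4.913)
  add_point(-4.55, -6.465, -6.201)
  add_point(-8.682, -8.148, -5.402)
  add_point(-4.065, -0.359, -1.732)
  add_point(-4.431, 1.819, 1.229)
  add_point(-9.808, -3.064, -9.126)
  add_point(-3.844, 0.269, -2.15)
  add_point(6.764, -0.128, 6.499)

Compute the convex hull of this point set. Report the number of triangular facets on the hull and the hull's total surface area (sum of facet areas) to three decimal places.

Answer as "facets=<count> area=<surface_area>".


facets=16 area=1046.109

10 of the 17 inputs are extreme points: [0, 1, 3, 4, 6, 7, 8, 9, 11, 14].

Facet areas (half cross-product norm):
  f1: (p6, p9, p14) → 135.7940
  f2: (p6, p9, p8) → 148.6239
  f3: (p11, p9, p14) → 52.7316
  f4: (p7, p9, p8) → 16.1529
  f5: (p7, p4, p8) → 14.4573
  f6: (p7, p4, p9) → 77.3765
  f7: (p3, p6, p8) → 150.5408
  f8: (p3, p4, p8) → 71.4325
  f9: (p3, p6, p14) → 125.5863
  f10: (p3, p11, p4) → 79.8904
  f11: (p0, p4, p9) → 17.4134
  f12: (p0, p11, p9) → 43.7308
  f13: (p0, p11, p4) → 58.8215
  f14: (p1, p11, p14) → 7.2515
  f15: (p1, p3, p14) → 12.5712
  f16: (p1, p3, p11) → 33.7337
Σ area = 1046.109

Euler characteristic 10−24+16 = 2 ✓


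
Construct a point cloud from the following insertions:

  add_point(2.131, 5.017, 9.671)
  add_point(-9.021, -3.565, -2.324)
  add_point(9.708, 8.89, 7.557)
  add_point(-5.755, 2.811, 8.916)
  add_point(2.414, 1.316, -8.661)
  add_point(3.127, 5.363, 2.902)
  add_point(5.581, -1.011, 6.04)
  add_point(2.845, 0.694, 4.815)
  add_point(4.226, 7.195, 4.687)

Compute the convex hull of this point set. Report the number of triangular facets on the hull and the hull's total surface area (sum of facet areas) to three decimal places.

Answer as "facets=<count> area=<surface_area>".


Points on the hull: [0, 1, 2, 3, 4, 6, 8] (7 of 9).

Facet areas (half cross-product norm):
  f1: (p6, p4, p1) → 100.5356
  f2: (p6, p4, p2) → 82.1965
  f3: (p6, p0, p2) → 33.9581
  f4: (p3, p4, p1) → 92.9914
  f5: (p3, p0, p2) → 13.6945
  f6: (p3, p6, p1) → 81.4057
  f7: (p3, p6, p0) → 31.7375
  f8: (p8, p4, p2) → 37.0931
  f9: (p8, p3, p2) → 27.9595
  f10: (p8, p3, p4) → 85.6971
Σ area = 587.269

Check V−E+F: 7 − 15 + 10 = 2.

facets=10 area=587.269


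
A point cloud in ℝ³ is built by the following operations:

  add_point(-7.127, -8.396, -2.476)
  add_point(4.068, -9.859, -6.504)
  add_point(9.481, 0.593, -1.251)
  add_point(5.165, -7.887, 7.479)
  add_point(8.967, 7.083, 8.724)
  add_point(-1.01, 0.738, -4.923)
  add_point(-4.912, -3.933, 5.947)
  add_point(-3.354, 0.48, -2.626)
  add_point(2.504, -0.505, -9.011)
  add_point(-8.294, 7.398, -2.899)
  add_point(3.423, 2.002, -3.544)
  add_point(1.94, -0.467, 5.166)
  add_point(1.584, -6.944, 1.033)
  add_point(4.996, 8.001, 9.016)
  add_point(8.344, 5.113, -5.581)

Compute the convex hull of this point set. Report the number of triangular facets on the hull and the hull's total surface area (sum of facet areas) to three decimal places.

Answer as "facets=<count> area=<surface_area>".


10 of the 15 inputs are extreme points: [0, 1, 2, 3, 4, 6, 8, 9, 13, 14].

Triangle areas on the boundary:
  f1: (p6, p13, p9) → 110.6365
  f2: (p14, p1, p2) → 39.9610
  f3: (p14, p13, p9) → 119.3633
  f4: (p0, p6, p9) → 70.5303
  f5: (p3, p6, p13) → 81.5365
  f6: (p3, p1, p2) → 76.3704
  f7: (p3, p0, p1) → 81.5859
  f8: (p3, p0, p6) → 52.7691
  f9: (p8, p14, p9) → 64.7146
  f10: (p8, p14, p1) → 39.4934
  f11: (p8, p0, p9) → 95.0480
  f12: (p8, p0, p1) → 57.8410
  f13: (p4, p14, p2) → 37.3035
  f14: (p4, p14, p13) → 29.4774
  f15: (p4, p3, p2) → 74.9756
  f16: (p4, p3, p13) → 31.6545
Σ area = 1063.261

Euler characteristic 10−24+16 = 2 ✓

facets=16 area=1063.261


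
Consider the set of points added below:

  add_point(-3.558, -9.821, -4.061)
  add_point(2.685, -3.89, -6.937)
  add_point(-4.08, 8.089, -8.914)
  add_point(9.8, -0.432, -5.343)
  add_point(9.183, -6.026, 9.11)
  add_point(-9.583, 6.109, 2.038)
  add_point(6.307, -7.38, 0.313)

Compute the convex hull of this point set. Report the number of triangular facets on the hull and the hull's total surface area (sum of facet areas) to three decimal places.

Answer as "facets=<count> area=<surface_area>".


Points on the hull: [0, 1, 2, 3, 4, 5, 6] (7 of 7).

Facet areas (half cross-product norm):
  f1: (p4, p0, p5) → 166.2171
  f2: (p2, p0, p5) → 106.9668
  f3: (p2, p4, p5) → 145.5094
  f4: (p2, p4, p3) → 121.0896
  f5: (p6, p4, p3) → 42.3432
  f6: (p6, p4, p0) → 38.0396
  f7: (p1, p2, p3) → 55.8622
  f8: (p1, p2, p0) → 60.6867
  f9: (p1, p6, p3) → 33.2885
  f10: (p1, p6, p0) → 38.9196
Σ area = 808.923

Euler characteristic 7−15+10 = 2 ✓

facets=10 area=808.923
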